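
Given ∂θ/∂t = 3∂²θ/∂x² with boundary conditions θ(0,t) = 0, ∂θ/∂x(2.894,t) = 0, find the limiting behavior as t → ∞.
θ → 0. Heat escapes through the Dirichlet boundary.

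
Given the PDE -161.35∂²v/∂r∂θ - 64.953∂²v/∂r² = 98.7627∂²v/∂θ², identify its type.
Rewriting in standard form: -64.953∂²v/∂r² - 161.35∂²v/∂r∂θ - 98.7627∂²v/∂θ² = 0. The second-order coefficients are A = -64.953, B = -161.35, C = -98.7627. Since B² - 4AC = 374.0878876 > 0, this is a hyperbolic PDE.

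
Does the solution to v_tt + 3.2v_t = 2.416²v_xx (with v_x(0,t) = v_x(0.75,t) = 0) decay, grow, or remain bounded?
v → constant (steady state). Damping (γ=3.2) dissipates the nonconstant modes; with Neumann BCs the spatial average obeys M''+γM'=0 and tends to a finite limit.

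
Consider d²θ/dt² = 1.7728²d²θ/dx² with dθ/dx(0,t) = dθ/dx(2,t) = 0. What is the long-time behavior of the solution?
As t → ∞, θ oscillates about a mean that drifts linearly in t (generically unbounded; no decay). There is no damping, so the nonconstant modes persist as standing waves (energy conserved, no decay). But with Neumann conditions at both ends the constant mode has eigenvalue 0: the spatial mean M(t) of θ satisfies M'' = 0, so M(t) = M(0) + M'(0)·t. Unless the initial velocity has zero mean (∫θ_t(x,0)dx = 0), the solution grows linearly in t (unbounded, though not exponentially); if it does have zero mean, the solution stays bounded and simply oscillates.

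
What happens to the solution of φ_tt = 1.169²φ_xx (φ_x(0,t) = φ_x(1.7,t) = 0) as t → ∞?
φ oscillates about a mean that drifts linearly in t (generically unbounded; no decay). There is no damping, so the nonconstant modes persist as standing waves (energy conserved, no decay). But with Neumann conditions at both ends the constant mode has eigenvalue 0: the spatial mean M(t) of φ satisfies M'' = 0, so M(t) = M(0) + M'(0)·t. Unless the initial velocity has zero mean (∫φ_t(x,0)dx = 0), the solution grows linearly in t (unbounded, though not exponentially); if it does have zero mean, the solution stays bounded and simply oscillates.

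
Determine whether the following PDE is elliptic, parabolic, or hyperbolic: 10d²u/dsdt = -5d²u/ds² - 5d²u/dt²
Rewriting in standard form: 5d²u/ds² + 10d²u/dsdt + 5d²u/dt² = 0. Coefficients: A = 5, B = 10, C = 5. B² - 4AC = 0, which is zero, so the equation is parabolic.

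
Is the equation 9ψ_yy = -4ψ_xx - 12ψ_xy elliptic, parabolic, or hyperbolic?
Rewriting in standard form: 4ψ_xx + 12ψ_xy + 9ψ_yy = 0. Computing B² - 4AC with A = 4, B = 12, C = 9: discriminant = 0 (zero). Answer: parabolic.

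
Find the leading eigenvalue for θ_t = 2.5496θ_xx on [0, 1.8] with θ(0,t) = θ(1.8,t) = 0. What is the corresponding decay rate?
Eigenvalues: λₙ = 2.5496n²π²/1.8².
First three modes:
  n=1: λ₁ = 2.5496π²/1.8² ≈ 7.767
  n=2: λ₂ = 10.1984π²/1.8² ≈ 31.066 (4× faster decay)
  n=3: λ₃ = 22.9464π²/1.8² ≈ 69.899 (9× faster decay)
As t → ∞, higher modes decay exponentially faster. The n=1 mode dominates: θ ~ c₁ sin(πx/1.8) e^{-λ₁t}.
Decay rate: λ₁ = 2.5496π²/1.8² ≈ 7.767.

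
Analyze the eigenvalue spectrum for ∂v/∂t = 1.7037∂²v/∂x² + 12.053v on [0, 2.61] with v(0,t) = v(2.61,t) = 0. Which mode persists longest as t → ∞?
Eigenvalues: λₙ = 1.7037n²π²/2.61² - 12.053.
First three modes:
  n=1: λ₁ = 1.7037π²/2.61² - 12.053 ≈ -9.585
  n=2: λ₂ = 6.8148π²/2.61² - 12.053 ≈ -2.179
  n=3: λ₃ = 15.3333π²/2.61² - 12.053 ≈ 10.162
Since 1.7037π²/2.61² ≈ 2.468 < 12.053, λ₁ < 0.
The n=1 mode grows fastest (−λₙ is largest for n=1) → dominates.
Asymptotic: v ~ c₁ sin(πx/2.61) e^{9.585t} (exponential growth at rate −λ₁ ≈ 9.585).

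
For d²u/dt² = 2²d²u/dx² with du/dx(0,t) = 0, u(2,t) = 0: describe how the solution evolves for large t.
u oscillates (no decay). Energy is conserved; the solution oscillates indefinitely as standing waves.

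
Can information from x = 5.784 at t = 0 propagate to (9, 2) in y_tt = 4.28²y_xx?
Yes. The domain of dependence is [0.44, 17.56], and 5.784 ∈ [0.44, 17.56].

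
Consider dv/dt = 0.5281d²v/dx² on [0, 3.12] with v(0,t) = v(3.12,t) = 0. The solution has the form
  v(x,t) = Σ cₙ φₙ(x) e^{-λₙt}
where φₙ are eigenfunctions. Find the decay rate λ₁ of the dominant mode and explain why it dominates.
Eigenvalues: λₙ = 0.5281n²π²/3.12².
First three modes:
  n=1: λ₁ = 0.5281π²/3.12² ≈ 0.535
  n=2: λ₂ = 2.1124π²/3.12² ≈ 2.142 (4× faster decay)
  n=3: λ₃ = 4.7529π²/3.12² ≈ 4.819 (9× faster decay)
As t → ∞, higher modes decay exponentially faster. The n=1 mode dominates: v ~ c₁ sin(πx/3.12) e^{-λ₁t}.
Decay rate: λ₁ = 0.5281π²/3.12² ≈ 0.535.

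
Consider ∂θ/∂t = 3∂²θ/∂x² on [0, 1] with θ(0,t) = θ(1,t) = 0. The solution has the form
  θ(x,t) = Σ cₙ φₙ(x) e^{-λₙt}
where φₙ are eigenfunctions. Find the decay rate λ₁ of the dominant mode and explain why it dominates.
Eigenvalues: λₙ = 3n²π².
First three modes:
  n=1: λ₁ = 3π² ≈ 29.609
  n=2: λ₂ = 12π² ≈ 118.435 (4× faster decay)
  n=3: λ₃ = 27π² ≈ 266.479 (9× faster decay)
As t → ∞, higher modes decay exponentially faster. The n=1 mode dominates: θ ~ c₁ sin(πx) e^{-λ₁t}.
Decay rate: λ₁ = 3π² ≈ 29.609.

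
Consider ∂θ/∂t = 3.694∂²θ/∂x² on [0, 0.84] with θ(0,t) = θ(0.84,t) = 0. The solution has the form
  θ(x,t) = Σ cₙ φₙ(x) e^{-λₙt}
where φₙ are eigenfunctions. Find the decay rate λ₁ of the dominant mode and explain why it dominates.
Eigenvalues: λₙ = 3.694n²π²/0.84².
First three modes:
  n=1: λ₁ = 3.694π²/0.84² ≈ 51.67
  n=2: λ₂ = 14.776π²/0.84² ≈ 206.68 (4× faster decay)
  n=3: λ₃ = 33.246π²/0.84² ≈ 465.03 (9× faster decay)
As t → ∞, higher modes decay exponentially faster. The n=1 mode dominates: θ ~ c₁ sin(πx/0.84) e^{-λ₁t}.
Decay rate: λ₁ = 3.694π²/0.84² ≈ 51.67.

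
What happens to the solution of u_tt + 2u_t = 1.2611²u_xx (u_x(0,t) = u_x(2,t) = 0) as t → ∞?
u → constant (steady state). Damping (γ=2) dissipates the nonconstant modes; with Neumann BCs the spatial average obeys M''+γM'=0 and tends to a finite limit.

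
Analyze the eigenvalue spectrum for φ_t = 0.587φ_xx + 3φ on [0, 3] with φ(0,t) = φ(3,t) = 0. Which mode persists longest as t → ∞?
Eigenvalues: λₙ = 0.587n²π²/3² - 3.
First three modes:
  n=1: λ₁ = 0.587π²/3² - 3 ≈ -2.356
  n=2: λ₂ = 2.348π²/3² - 3 ≈ -0.425
  n=3: λ₃ = 5.283π²/3² - 3 ≈ 2.793
Since 0.587π²/3² ≈ 0.644 < 3, λ₁ < 0.
The n=1 mode grows fastest (−λₙ is largest for n=1) → dominates.
Asymptotic: φ ~ c₁ sin(πx/3) e^{2.356t} (exponential growth at rate −λ₁ ≈ 2.356).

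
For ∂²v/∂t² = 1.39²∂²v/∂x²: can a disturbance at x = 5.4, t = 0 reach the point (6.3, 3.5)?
Yes. The domain of dependence is [1.435, 11.165], and 5.4 ∈ [1.435, 11.165].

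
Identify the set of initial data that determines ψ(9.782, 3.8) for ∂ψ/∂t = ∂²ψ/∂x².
The entire real line. The heat equation has infinite propagation speed: any initial disturbance instantly affects all points (though exponentially small far away).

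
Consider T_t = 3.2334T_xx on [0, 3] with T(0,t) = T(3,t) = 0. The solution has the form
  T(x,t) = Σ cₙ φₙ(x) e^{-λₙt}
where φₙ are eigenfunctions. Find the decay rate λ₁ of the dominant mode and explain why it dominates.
Eigenvalues: λₙ = 3.2334n²π²/3².
First three modes:
  n=1: λ₁ = 3.2334π²/3² ≈ 3.546
  n=2: λ₂ = 12.9336π²/3² ≈ 14.183 (4× faster decay)
  n=3: λ₃ = 29.1006π²/3² ≈ 31.912 (9× faster decay)
As t → ∞, higher modes decay exponentially faster. The n=1 mode dominates: T ~ c₁ sin(πx/3) e^{-λ₁t}.
Decay rate: λ₁ = 3.2334π²/3² ≈ 3.546.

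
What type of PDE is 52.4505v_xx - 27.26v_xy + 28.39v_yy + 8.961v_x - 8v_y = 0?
With A = 52.4505, B = -27.26, C = 28.39, the discriminant is -5213.17118. This is an elliptic PDE.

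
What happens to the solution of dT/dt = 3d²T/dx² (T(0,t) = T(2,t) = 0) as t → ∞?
T → 0. Heat diffuses out through both boundaries.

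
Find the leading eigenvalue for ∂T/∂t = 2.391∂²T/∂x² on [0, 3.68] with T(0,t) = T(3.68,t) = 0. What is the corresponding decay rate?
Eigenvalues: λₙ = 2.391n²π²/3.68².
First three modes:
  n=1: λ₁ = 2.391π²/3.68² ≈ 1.743
  n=2: λ₂ = 9.564π²/3.68² ≈ 6.97 (4× faster decay)
  n=3: λ₃ = 21.519π²/3.68² ≈ 15.683 (9× faster decay)
As t → ∞, higher modes decay exponentially faster. The n=1 mode dominates: T ~ c₁ sin(πx/3.68) e^{-λ₁t}.
Decay rate: λ₁ = 2.391π²/3.68² ≈ 1.743.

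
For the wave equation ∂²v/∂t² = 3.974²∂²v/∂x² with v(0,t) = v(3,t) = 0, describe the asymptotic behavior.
v oscillates (no decay). Energy is conserved; the solution oscillates indefinitely as standing waves.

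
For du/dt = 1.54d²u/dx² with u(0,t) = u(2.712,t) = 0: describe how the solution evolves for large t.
u → 0. Heat diffuses out through both boundaries.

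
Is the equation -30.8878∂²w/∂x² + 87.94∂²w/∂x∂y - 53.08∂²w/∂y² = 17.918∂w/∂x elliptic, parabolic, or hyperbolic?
Rewriting in standard form: -30.8878∂²w/∂x² + 87.94∂²w/∂x∂y - 53.08∂²w/∂y² - 17.918∂w/∂x = 0. Computing B² - 4AC with A = -30.8878, B = 87.94, C = -53.08: discriminant = 1175.345904 (positive). Answer: hyperbolic.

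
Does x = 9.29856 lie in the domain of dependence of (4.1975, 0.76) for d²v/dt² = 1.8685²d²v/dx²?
No. The domain of dependence is [2.77744, 5.61756], and 9.29856 is outside this interval.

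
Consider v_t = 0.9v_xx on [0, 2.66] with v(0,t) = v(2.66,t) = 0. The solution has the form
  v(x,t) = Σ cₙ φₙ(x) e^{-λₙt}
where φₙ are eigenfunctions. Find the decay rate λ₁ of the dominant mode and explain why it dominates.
Eigenvalues: λₙ = 0.9n²π²/2.66².
First three modes:
  n=1: λ₁ = 0.9π²/2.66² ≈ 1.255
  n=2: λ₂ = 3.6π²/2.66² ≈ 5.022 (4× faster decay)
  n=3: λ₃ = 8.1π²/2.66² ≈ 11.299 (9× faster decay)
As t → ∞, higher modes decay exponentially faster. The n=1 mode dominates: v ~ c₁ sin(πx/2.66) e^{-λ₁t}.
Decay rate: λ₁ = 0.9π²/2.66² ≈ 1.255.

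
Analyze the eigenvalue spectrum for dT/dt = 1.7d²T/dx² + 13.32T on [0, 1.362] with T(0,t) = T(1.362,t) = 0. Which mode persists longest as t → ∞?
Eigenvalues: λₙ = 1.7n²π²/1.362² - 13.32.
First three modes:
  n=1: λ₁ = 1.7π²/1.362² - 13.32 ≈ -4.275
  n=2: λ₂ = 6.8π²/1.362² - 13.32 ≈ 22.859
  n=3: λ₃ = 15.3π²/1.362² - 13.32 ≈ 68.082
Since 1.7π²/1.362² ≈ 9.045 < 13.32, λ₁ < 0.
The n=1 mode grows fastest (−λₙ is largest for n=1) → dominates.
Asymptotic: T ~ c₁ sin(πx/1.362) e^{4.275t} (exponential growth at rate −λ₁ ≈ 4.275).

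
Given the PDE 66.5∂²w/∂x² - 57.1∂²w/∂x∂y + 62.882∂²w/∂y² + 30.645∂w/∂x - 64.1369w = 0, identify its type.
The second-order coefficients are A = 66.5, B = -57.1, C = 62.882. Since B² - 4AC = -13466.202 < 0, this is an elliptic PDE.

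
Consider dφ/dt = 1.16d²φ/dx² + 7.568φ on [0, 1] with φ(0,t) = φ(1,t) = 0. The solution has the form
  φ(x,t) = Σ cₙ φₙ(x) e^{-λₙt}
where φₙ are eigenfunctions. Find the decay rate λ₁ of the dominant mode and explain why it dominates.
Eigenvalues: λₙ = 1.16n²π²/1² - 7.568.
First three modes:
  n=1: λ₁ = 1.16π² - 7.568 ≈ 3.881
  n=2: λ₂ = 4.64π² - 7.568 ≈ 38.227
  n=3: λ₃ = 10.44π² - 7.568 ≈ 95.471
Since 1.16π² ≈ 11.449 > 7.568, all λₙ > 0.
The n=1 mode decays slowest → dominates as t → ∞.
Asymptotic: φ ~ c₁ sin(πx/1) e^{-λ₁t} with decay rate λ₁ ≈ 3.881.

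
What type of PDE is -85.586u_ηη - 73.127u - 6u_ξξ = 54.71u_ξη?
Rewriting in standard form: -6u_ξξ - 54.71u_ξη - 85.586u_ηη - 73.127u = 0. With A = -6, B = -54.71, C = -85.586, the discriminant is 939.1201. This is a hyperbolic PDE.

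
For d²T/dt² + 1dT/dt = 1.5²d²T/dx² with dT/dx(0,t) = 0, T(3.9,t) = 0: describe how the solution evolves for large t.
T → 0. Damping (γ=1) dissipates energy; oscillations decay exponentially.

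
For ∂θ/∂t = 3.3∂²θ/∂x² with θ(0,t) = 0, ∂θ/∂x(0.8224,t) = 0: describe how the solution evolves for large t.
θ → 0. Heat escapes through the Dirichlet boundary.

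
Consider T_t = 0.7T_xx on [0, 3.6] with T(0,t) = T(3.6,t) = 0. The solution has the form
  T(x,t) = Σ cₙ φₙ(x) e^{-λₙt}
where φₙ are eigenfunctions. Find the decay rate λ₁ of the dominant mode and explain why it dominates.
Eigenvalues: λₙ = 0.7n²π²/3.6².
First three modes:
  n=1: λ₁ = 0.7π²/3.6² ≈ 0.533
  n=2: λ₂ = 2.8π²/3.6² ≈ 2.132 (4× faster decay)
  n=3: λ₃ = 6.3π²/3.6² ≈ 4.798 (9× faster decay)
As t → ∞, higher modes decay exponentially faster. The n=1 mode dominates: T ~ c₁ sin(πx/3.6) e^{-λ₁t}.
Decay rate: λ₁ = 0.7π²/3.6² ≈ 0.533.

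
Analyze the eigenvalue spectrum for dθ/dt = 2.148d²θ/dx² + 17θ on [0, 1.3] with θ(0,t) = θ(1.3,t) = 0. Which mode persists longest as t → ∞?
Eigenvalues: λₙ = 2.148n²π²/1.3² - 17.
First three modes:
  n=1: λ₁ = 2.148π²/1.3² - 17 ≈ -4.456
  n=2: λ₂ = 8.592π²/1.3² - 17 ≈ 33.177
  n=3: λ₃ = 19.332π²/1.3² - 17 ≈ 95.899
Since 2.148π²/1.3² ≈ 12.544 < 17, λ₁ < 0.
The n=1 mode grows fastest (−λₙ is largest for n=1) → dominates.
Asymptotic: θ ~ c₁ sin(πx/1.3) e^{4.456t} (exponential growth at rate −λ₁ ≈ 4.456).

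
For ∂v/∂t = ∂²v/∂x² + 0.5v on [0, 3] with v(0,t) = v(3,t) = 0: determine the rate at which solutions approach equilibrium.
Eigenvalues: λₙ = n²π²/3² - 0.5.
First three modes:
  n=1: λ₁ = π²/3² - 0.5 ≈ 0.597
  n=2: λ₂ = 4π²/3² - 0.5 ≈ 3.886
  n=3: λ₃ = 9π²/3² - 0.5 ≈ 9.37
Since π²/3² ≈ 1.097 > 0.5, all λₙ > 0.
The n=1 mode decays slowest → dominates as t → ∞.
Asymptotic: v ~ c₁ sin(πx/3) e^{-λ₁t} with decay rate λ₁ ≈ 0.597.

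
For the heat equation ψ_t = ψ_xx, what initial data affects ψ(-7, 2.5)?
The entire real line. The heat equation has infinite propagation speed: any initial disturbance instantly affects all points (though exponentially small far away).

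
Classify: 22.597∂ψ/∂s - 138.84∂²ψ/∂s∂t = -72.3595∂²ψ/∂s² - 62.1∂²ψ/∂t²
Rewriting in standard form: 72.3595∂²ψ/∂s² - 138.84∂²ψ/∂s∂t + 62.1∂²ψ/∂t² + 22.597∂ψ/∂s = 0. Hyperbolic (discriminant = 1302.4458).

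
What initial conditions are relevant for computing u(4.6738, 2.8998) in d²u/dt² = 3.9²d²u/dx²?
Domain of dependence: [-6.63542, 15.98302]. Signals travel at speed 3.9, so data within |x - 4.6738| ≤ 3.9·2.8998 = 11.30922 can reach the point.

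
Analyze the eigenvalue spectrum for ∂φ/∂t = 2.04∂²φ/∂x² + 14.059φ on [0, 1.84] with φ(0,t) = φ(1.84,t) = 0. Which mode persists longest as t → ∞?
Eigenvalues: λₙ = 2.04n²π²/1.84² - 14.059.
First three modes:
  n=1: λ₁ = 2.04π²/1.84² - 14.059 ≈ -8.112
  n=2: λ₂ = 8.16π²/1.84² - 14.059 ≈ 9.729
  n=3: λ₃ = 18.36π²/1.84² - 14.059 ≈ 39.464
Since 2.04π²/1.84² ≈ 5.947 < 14.059, λ₁ < 0.
The n=1 mode grows fastest (−λₙ is largest for n=1) → dominates.
Asymptotic: φ ~ c₁ sin(πx/1.84) e^{8.112t} (exponential growth at rate −λ₁ ≈ 8.112).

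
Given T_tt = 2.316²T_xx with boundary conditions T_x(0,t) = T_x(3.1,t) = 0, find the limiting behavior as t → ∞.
T oscillates about a mean that drifts linearly in t (generically unbounded; no decay). There is no damping, so the nonconstant modes persist as standing waves (energy conserved, no decay). But with Neumann conditions at both ends the constant mode has eigenvalue 0: the spatial mean M(t) of T satisfies M'' = 0, so M(t) = M(0) + M'(0)·t. Unless the initial velocity has zero mean (∫T_t(x,0)dx = 0), the solution grows linearly in t (unbounded, though not exponentially); if it does have zero mean, the solution stays bounded and simply oscillates.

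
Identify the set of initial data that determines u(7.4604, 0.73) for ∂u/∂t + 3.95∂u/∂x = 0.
A single point: x = 4.5769. The characteristic through (7.4604, 0.73) is x - 3.95t = const, so x = 7.4604 - 3.95·0.73 = 4.5769.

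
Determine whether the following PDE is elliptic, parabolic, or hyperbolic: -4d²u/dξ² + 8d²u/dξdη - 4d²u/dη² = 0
Coefficients: A = -4, B = 8, C = -4. B² - 4AC = 0, which is zero, so the equation is parabolic.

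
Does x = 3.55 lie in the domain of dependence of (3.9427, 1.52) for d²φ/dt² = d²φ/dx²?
Yes. The domain of dependence is [2.4227, 5.4627], and 3.55 ∈ [2.4227, 5.4627].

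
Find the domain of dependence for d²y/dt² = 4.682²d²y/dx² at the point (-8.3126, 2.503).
Domain of dependence: [-20.031646, 3.406446]. Signals travel at speed 4.682, so data within |x - -8.3126| ≤ 4.682·2.503 = 11.719046 can reach the point.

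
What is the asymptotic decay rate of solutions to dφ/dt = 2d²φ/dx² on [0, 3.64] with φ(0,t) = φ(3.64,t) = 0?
Eigenvalues: λₙ = 2n²π²/3.64².
First three modes:
  n=1: λ₁ = 2π²/3.64² ≈ 1.49
  n=2: λ₂ = 8π²/3.64² ≈ 5.959 (4× faster decay)
  n=3: λ₃ = 18π²/3.64² ≈ 13.408 (9× faster decay)
As t → ∞, higher modes decay exponentially faster. The n=1 mode dominates: φ ~ c₁ sin(πx/3.64) e^{-λ₁t}.
Decay rate: λ₁ = 2π²/3.64² ≈ 1.49.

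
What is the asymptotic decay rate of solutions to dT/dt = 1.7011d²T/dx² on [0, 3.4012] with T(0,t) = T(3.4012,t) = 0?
Eigenvalues: λₙ = 1.7011n²π²/3.4012².
First three modes:
  n=1: λ₁ = 1.7011π²/3.4012² ≈ 1.451
  n=2: λ₂ = 6.8044π²/3.4012² ≈ 5.805 (4× faster decay)
  n=3: λ₃ = 15.3099π²/3.4012² ≈ 13.062 (9× faster decay)
As t → ∞, higher modes decay exponentially faster. The n=1 mode dominates: T ~ c₁ sin(πx/3.4012) e^{-λ₁t}.
Decay rate: λ₁ = 1.7011π²/3.4012² ≈ 1.451.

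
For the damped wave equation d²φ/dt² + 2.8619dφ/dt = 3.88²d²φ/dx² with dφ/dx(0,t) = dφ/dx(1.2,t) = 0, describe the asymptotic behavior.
φ → constant (steady state). Damping (γ=2.8619) dissipates the nonconstant modes; with Neumann BCs the spatial average obeys M''+γM'=0 and tends to a finite limit.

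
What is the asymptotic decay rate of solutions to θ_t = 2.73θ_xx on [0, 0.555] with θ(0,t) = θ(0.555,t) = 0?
Eigenvalues: λₙ = 2.73n²π²/0.555².
First three modes:
  n=1: λ₁ = 2.73π²/0.555² ≈ 87.473
  n=2: λ₂ = 10.92π²/0.555² ≈ 349.894 (4× faster decay)
  n=3: λ₃ = 24.57π²/0.555² ≈ 787.261 (9× faster decay)
As t → ∞, higher modes decay exponentially faster. The n=1 mode dominates: θ ~ c₁ sin(πx/0.555) e^{-λ₁t}.
Decay rate: λ₁ = 2.73π²/0.555² ≈ 87.473.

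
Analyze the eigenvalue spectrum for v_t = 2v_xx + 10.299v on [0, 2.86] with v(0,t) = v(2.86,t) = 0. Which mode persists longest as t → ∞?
Eigenvalues: λₙ = 2n²π²/2.86² - 10.299.
First three modes:
  n=1: λ₁ = 2π²/2.86² - 10.299 ≈ -7.886
  n=2: λ₂ = 8π²/2.86² - 10.299 ≈ -0.646
  n=3: λ₃ = 18π²/2.86² - 10.299 ≈ 11.42
Since 2π²/2.86² ≈ 2.413 < 10.299, λ₁ < 0.
The n=1 mode grows fastest (−λₙ is largest for n=1) → dominates.
Asymptotic: v ~ c₁ sin(πx/2.86) e^{7.886t} (exponential growth at rate −λ₁ ≈ 7.886).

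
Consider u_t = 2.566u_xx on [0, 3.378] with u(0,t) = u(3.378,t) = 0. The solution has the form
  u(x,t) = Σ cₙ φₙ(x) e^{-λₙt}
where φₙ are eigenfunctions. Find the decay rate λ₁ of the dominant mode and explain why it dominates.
Eigenvalues: λₙ = 2.566n²π²/3.378².
First three modes:
  n=1: λ₁ = 2.566π²/3.378² ≈ 2.219
  n=2: λ₂ = 10.264π²/3.378² ≈ 8.878 (4× faster decay)
  n=3: λ₃ = 23.094π²/3.378² ≈ 19.975 (9× faster decay)
As t → ∞, higher modes decay exponentially faster. The n=1 mode dominates: u ~ c₁ sin(πx/3.378) e^{-λ₁t}.
Decay rate: λ₁ = 2.566π²/3.378² ≈ 2.219.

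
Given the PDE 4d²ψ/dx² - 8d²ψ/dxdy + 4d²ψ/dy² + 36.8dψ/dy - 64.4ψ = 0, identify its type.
The second-order coefficients are A = 4, B = -8, C = 4. Since B² - 4AC = 0 = 0, this is a parabolic PDE.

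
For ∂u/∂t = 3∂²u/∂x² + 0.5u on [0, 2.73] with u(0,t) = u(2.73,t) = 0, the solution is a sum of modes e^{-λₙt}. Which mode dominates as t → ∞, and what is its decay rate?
Eigenvalues: λₙ = 3n²π²/2.73² - 0.5.
First three modes:
  n=1: λ₁ = 3π²/2.73² - 0.5 ≈ 3.473
  n=2: λ₂ = 12π²/2.73² - 0.5 ≈ 15.391
  n=3: λ₃ = 27π²/2.73² - 0.5 ≈ 35.255
Since 3π²/2.73² ≈ 3.973 > 0.5, all λₙ > 0.
The n=1 mode decays slowest → dominates as t → ∞.
Asymptotic: u ~ c₁ sin(πx/2.73) e^{-λ₁t} with decay rate λ₁ ≈ 3.473.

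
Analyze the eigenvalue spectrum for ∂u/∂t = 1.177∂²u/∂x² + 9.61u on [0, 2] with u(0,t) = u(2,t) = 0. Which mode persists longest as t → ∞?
Eigenvalues: λₙ = 1.177n²π²/2² - 9.61.
First three modes:
  n=1: λ₁ = 1.177π²/2² - 9.61 ≈ -6.706
  n=2: λ₂ = 4.708π²/2² - 9.61 ≈ 2.007
  n=3: λ₃ = 10.593π²/2² - 9.61 ≈ 16.527
Since 1.177π²/2² ≈ 2.904 < 9.61, λ₁ < 0.
The n=1 mode grows fastest (−λₙ is largest for n=1) → dominates.
Asymptotic: u ~ c₁ sin(πx/2) e^{6.706t} (exponential growth at rate −λ₁ ≈ 6.706).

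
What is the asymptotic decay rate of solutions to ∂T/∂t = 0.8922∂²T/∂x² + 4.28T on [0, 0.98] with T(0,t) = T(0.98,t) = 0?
Eigenvalues: λₙ = 0.8922n²π²/0.98² - 4.28.
First three modes:
  n=1: λ₁ = 0.8922π²/0.98² - 4.28 ≈ 4.889
  n=2: λ₂ = 3.5688π²/0.98² - 4.28 ≈ 32.395
  n=3: λ₃ = 8.0298π²/0.98² - 4.28 ≈ 78.239
Since 0.8922π²/0.98² ≈ 9.169 > 4.28, all λₙ > 0.
The n=1 mode decays slowest → dominates as t → ∞.
Asymptotic: T ~ c₁ sin(πx/0.98) e^{-λ₁t} with decay rate λ₁ ≈ 4.889.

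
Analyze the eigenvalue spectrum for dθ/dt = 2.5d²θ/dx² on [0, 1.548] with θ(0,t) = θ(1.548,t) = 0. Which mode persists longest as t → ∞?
Eigenvalues: λₙ = 2.5n²π²/1.548².
First three modes:
  n=1: λ₁ = 2.5π²/1.548² ≈ 10.297
  n=2: λ₂ = 10π²/1.548² ≈ 41.187 (4× faster decay)
  n=3: λ₃ = 22.5π²/1.548² ≈ 92.67 (9× faster decay)
As t → ∞, higher modes decay exponentially faster. The n=1 mode dominates: θ ~ c₁ sin(πx/1.548) e^{-λ₁t}.
Decay rate: λ₁ = 2.5π²/1.548² ≈ 10.297.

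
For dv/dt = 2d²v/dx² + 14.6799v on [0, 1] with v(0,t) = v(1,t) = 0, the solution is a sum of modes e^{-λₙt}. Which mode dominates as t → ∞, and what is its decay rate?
Eigenvalues: λₙ = 2n²π²/1² - 14.6799.
First three modes:
  n=1: λ₁ = 2π² - 14.6799 ≈ 5.059
  n=2: λ₂ = 8π² - 14.6799 ≈ 64.277
  n=3: λ₃ = 18π² - 14.6799 ≈ 162.973
Since 2π² ≈ 19.739 > 14.6799, all λₙ > 0.
The n=1 mode decays slowest → dominates as t → ∞.
Asymptotic: v ~ c₁ sin(πx/1) e^{-λ₁t} with decay rate λ₁ ≈ 5.059.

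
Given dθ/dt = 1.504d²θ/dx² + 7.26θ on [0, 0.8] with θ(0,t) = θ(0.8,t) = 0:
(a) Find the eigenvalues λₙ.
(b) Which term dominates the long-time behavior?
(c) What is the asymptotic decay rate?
Eigenvalues: λₙ = 1.504n²π²/0.8² - 7.26.
First three modes:
  n=1: λ₁ = 1.504π²/0.8² - 7.26 ≈ 15.934
  n=2: λ₂ = 6.016π²/0.8² - 7.26 ≈ 85.514
  n=3: λ₃ = 13.536π²/0.8² - 7.26 ≈ 201.482
Since 1.504π²/0.8² ≈ 23.194 > 7.26, all λₙ > 0.
The n=1 mode decays slowest → dominates as t → ∞.
Asymptotic: θ ~ c₁ sin(πx/0.8) e^{-λ₁t} with decay rate λ₁ ≈ 15.934.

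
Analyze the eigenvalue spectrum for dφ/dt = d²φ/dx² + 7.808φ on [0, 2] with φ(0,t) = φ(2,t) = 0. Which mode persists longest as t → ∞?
Eigenvalues: λₙ = n²π²/2² - 7.808.
First three modes:
  n=1: λ₁ = π²/2² - 7.808 ≈ -5.341
  n=2: λ₂ = 4π²/2² - 7.808 ≈ 2.062
  n=3: λ₃ = 9π²/2² - 7.808 ≈ 14.399
Since π²/2² ≈ 2.467 < 7.808, λ₁ < 0.
The n=1 mode grows fastest (−λₙ is largest for n=1) → dominates.
Asymptotic: φ ~ c₁ sin(πx/2) e^{5.341t} (exponential growth at rate −λ₁ ≈ 5.341).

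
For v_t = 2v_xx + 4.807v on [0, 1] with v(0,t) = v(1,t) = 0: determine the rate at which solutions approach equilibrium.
Eigenvalues: λₙ = 2n²π²/1² - 4.807.
First three modes:
  n=1: λ₁ = 2π² - 4.807 ≈ 14.932
  n=2: λ₂ = 8π² - 4.807 ≈ 74.15
  n=3: λ₃ = 18π² - 4.807 ≈ 172.846
Since 2π² ≈ 19.739 > 4.807, all λₙ > 0.
The n=1 mode decays slowest → dominates as t → ∞.
Asymptotic: v ~ c₁ sin(πx/1) e^{-λ₁t} with decay rate λ₁ ≈ 14.932.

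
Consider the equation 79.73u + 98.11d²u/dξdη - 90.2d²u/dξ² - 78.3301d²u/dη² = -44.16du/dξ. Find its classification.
Rewriting in standard form: -90.2d²u/dξ² + 98.11d²u/dξdη - 78.3301d²u/dη² + 44.16du/dξ + 79.73u = 0. Elliptic. (A = -90.2, B = 98.11, C = -78.3301 gives B² - 4AC = -18635.92798.)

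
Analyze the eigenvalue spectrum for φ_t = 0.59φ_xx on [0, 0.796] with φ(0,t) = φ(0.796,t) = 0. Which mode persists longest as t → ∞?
Eigenvalues: λₙ = 0.59n²π²/0.796².
First three modes:
  n=1: λ₁ = 0.59π²/0.796² ≈ 9.19
  n=2: λ₂ = 2.36π²/0.796² ≈ 36.761 (4× faster decay)
  n=3: λ₃ = 5.31π²/0.796² ≈ 82.712 (9× faster decay)
As t → ∞, higher modes decay exponentially faster. The n=1 mode dominates: φ ~ c₁ sin(πx/0.796) e^{-λ₁t}.
Decay rate: λ₁ = 0.59π²/0.796² ≈ 9.19.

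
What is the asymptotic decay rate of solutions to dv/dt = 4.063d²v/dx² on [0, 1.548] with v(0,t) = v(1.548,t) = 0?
Eigenvalues: λₙ = 4.063n²π²/1.548².
First three modes:
  n=1: λ₁ = 4.063π²/1.548² ≈ 16.734
  n=2: λ₂ = 16.252π²/1.548² ≈ 66.937 (4× faster decay)
  n=3: λ₃ = 36.567π²/1.548² ≈ 150.608 (9× faster decay)
As t → ∞, higher modes decay exponentially faster. The n=1 mode dominates: v ~ c₁ sin(πx/1.548) e^{-λ₁t}.
Decay rate: λ₁ = 4.063π²/1.548² ≈ 16.734.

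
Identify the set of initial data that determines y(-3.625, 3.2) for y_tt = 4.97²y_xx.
Domain of dependence: [-19.529, 12.279]. Signals travel at speed 4.97, so data within |x - -3.625| ≤ 4.97·3.2 = 15.904 can reach the point.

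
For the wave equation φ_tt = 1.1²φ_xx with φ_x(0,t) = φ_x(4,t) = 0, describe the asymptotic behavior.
φ oscillates about a mean that drifts linearly in t (generically unbounded; no decay). There is no damping, so the nonconstant modes persist as standing waves (energy conserved, no decay). But with Neumann conditions at both ends the constant mode has eigenvalue 0: the spatial mean M(t) of φ satisfies M'' = 0, so M(t) = M(0) + M'(0)·t. Unless the initial velocity has zero mean (∫φ_t(x,0)dx = 0), the solution grows linearly in t (unbounded, though not exponentially); if it does have zero mean, the solution stays bounded and simply oscillates.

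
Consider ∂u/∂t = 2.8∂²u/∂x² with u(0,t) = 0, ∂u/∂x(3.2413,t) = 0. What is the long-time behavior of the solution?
As t → ∞, u → 0. Heat escapes through the Dirichlet boundary.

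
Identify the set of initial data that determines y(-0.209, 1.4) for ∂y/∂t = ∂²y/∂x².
The entire real line. The heat equation has infinite propagation speed: any initial disturbance instantly affects all points (though exponentially small far away).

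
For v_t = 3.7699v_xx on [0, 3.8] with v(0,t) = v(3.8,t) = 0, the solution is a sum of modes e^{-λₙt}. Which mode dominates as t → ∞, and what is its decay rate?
Eigenvalues: λₙ = 3.7699n²π²/3.8².
First three modes:
  n=1: λ₁ = 3.7699π²/3.8² ≈ 2.577
  n=2: λ₂ = 15.0796π²/3.8² ≈ 10.307 (4× faster decay)
  n=3: λ₃ = 33.9291π²/3.8² ≈ 23.19 (9× faster decay)
As t → ∞, higher modes decay exponentially faster. The n=1 mode dominates: v ~ c₁ sin(πx/3.8) e^{-λ₁t}.
Decay rate: λ₁ = 3.7699π²/3.8² ≈ 2.577.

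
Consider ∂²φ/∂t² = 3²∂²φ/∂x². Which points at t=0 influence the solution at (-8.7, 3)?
Domain of dependence: [-17.7, 0.3]. Signals travel at speed 3, so data within |x - -8.7| ≤ 3·3 = 9 can reach the point.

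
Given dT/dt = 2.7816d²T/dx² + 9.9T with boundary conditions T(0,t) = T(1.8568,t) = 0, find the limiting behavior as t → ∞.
T grows unboundedly. Reaction dominates diffusion (r=9.9 > κπ²/L²≈7.96); solution grows exponentially.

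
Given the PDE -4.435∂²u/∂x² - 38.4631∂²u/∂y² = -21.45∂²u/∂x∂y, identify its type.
Rewriting in standard form: -4.435∂²u/∂x² + 21.45∂²u/∂x∂y - 38.4631∂²u/∂y² = 0. The second-order coefficients are A = -4.435, B = 21.45, C = -38.4631. Since B² - 4AC = -222.232894 < 0, this is an elliptic PDE.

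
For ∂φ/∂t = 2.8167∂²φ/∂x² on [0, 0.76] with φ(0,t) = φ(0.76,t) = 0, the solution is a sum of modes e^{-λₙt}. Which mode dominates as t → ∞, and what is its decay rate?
Eigenvalues: λₙ = 2.8167n²π²/0.76².
First three modes:
  n=1: λ₁ = 2.8167π²/0.76² ≈ 48.13
  n=2: λ₂ = 11.2668π²/0.76² ≈ 192.519 (4× faster decay)
  n=3: λ₃ = 25.3503π²/0.76² ≈ 433.167 (9× faster decay)
As t → ∞, higher modes decay exponentially faster. The n=1 mode dominates: φ ~ c₁ sin(πx/0.76) e^{-λ₁t}.
Decay rate: λ₁ = 2.8167π²/0.76² ≈ 48.13.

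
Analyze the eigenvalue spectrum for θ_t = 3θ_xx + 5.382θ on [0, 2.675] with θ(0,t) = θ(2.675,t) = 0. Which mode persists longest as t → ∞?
Eigenvalues: λₙ = 3n²π²/2.675² - 5.382.
First three modes:
  n=1: λ₁ = 3π²/2.675² - 5.382 ≈ -1.244
  n=2: λ₂ = 12π²/2.675² - 5.382 ≈ 11.169
  n=3: λ₃ = 27π²/2.675² - 5.382 ≈ 31.859
Since 3π²/2.675² ≈ 4.138 < 5.382, λ₁ < 0.
The n=1 mode grows fastest (−λₙ is largest for n=1) → dominates.
Asymptotic: θ ~ c₁ sin(πx/2.675) e^{1.244t} (exponential growth at rate −λ₁ ≈ 1.244).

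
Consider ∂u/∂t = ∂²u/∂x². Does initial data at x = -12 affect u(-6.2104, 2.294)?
Yes, for any finite x. The heat equation has infinite propagation speed, so all initial data affects all points at any t > 0.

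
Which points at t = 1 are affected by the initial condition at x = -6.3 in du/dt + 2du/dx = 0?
At x = -4.3. The characteristic carries data from (-6.3, 0) to (-4.3, 1).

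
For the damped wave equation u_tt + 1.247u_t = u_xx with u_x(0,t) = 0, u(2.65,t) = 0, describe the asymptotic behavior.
u → 0. Damping (γ=1.247) dissipates energy; oscillations decay exponentially.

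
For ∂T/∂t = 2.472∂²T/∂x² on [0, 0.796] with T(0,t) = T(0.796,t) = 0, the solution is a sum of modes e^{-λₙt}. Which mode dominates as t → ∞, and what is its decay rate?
Eigenvalues: λₙ = 2.472n²π²/0.796².
First three modes:
  n=1: λ₁ = 2.472π²/0.796² ≈ 38.505
  n=2: λ₂ = 9.888π²/0.796² ≈ 154.022 (4× faster decay)
  n=3: λ₃ = 22.248π²/0.796² ≈ 346.549 (9× faster decay)
As t → ∞, higher modes decay exponentially faster. The n=1 mode dominates: T ~ c₁ sin(πx/0.796) e^{-λ₁t}.
Decay rate: λ₁ = 2.472π²/0.796² ≈ 38.505.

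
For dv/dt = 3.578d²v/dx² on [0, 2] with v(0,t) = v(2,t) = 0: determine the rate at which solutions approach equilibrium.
Eigenvalues: λₙ = 3.578n²π²/2².
First three modes:
  n=1: λ₁ = 3.578π²/2² ≈ 8.828
  n=2: λ₂ = 14.312π²/2² ≈ 35.313 (4× faster decay)
  n=3: λ₃ = 32.202π²/2² ≈ 79.455 (9× faster decay)
As t → ∞, higher modes decay exponentially faster. The n=1 mode dominates: v ~ c₁ sin(πx/2) e^{-λ₁t}.
Decay rate: λ₁ = 3.578π²/2² ≈ 8.828.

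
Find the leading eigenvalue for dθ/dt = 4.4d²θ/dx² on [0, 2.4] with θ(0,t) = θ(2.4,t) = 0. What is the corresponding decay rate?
Eigenvalues: λₙ = 4.4n²π²/2.4².
First three modes:
  n=1: λ₁ = 4.4π²/2.4² ≈ 7.539
  n=2: λ₂ = 17.6π²/2.4² ≈ 30.157 (4× faster decay)
  n=3: λ₃ = 39.6π²/2.4² ≈ 67.854 (9× faster decay)
As t → ∞, higher modes decay exponentially faster. The n=1 mode dominates: θ ~ c₁ sin(πx/2.4) e^{-λ₁t}.
Decay rate: λ₁ = 4.4π²/2.4² ≈ 7.539.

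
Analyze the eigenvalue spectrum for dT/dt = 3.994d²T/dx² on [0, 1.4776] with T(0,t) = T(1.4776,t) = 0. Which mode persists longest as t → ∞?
Eigenvalues: λₙ = 3.994n²π²/1.4776².
First three modes:
  n=1: λ₁ = 3.994π²/1.4776² ≈ 18.055
  n=2: λ₂ = 15.976π²/1.4776² ≈ 72.219 (4× faster decay)
  n=3: λ₃ = 35.946π²/1.4776² ≈ 162.494 (9× faster decay)
As t → ∞, higher modes decay exponentially faster. The n=1 mode dominates: T ~ c₁ sin(πx/1.4776) e^{-λ₁t}.
Decay rate: λ₁ = 3.994π²/1.4776² ≈ 18.055.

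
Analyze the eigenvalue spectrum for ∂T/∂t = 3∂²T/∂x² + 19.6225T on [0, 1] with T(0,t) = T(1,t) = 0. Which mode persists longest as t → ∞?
Eigenvalues: λₙ = 3n²π²/1² - 19.6225.
First three modes:
  n=1: λ₁ = 3π² - 19.6225 ≈ 9.986
  n=2: λ₂ = 12π² - 19.6225 ≈ 98.813
  n=3: λ₃ = 27π² - 19.6225 ≈ 246.857
Since 3π² ≈ 29.609 > 19.6225, all λₙ > 0.
The n=1 mode decays slowest → dominates as t → ∞.
Asymptotic: T ~ c₁ sin(πx/1) e^{-λ₁t} with decay rate λ₁ ≈ 9.986.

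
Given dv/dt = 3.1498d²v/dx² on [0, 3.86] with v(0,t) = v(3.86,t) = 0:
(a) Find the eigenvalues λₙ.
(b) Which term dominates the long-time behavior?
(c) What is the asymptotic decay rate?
Eigenvalues: λₙ = 3.1498n²π²/3.86².
First three modes:
  n=1: λ₁ = 3.1498π²/3.86² ≈ 2.086
  n=2: λ₂ = 12.5992π²/3.86² ≈ 8.346 (4× faster decay)
  n=3: λ₃ = 28.3482π²/3.86² ≈ 18.778 (9× faster decay)
As t → ∞, higher modes decay exponentially faster. The n=1 mode dominates: v ~ c₁ sin(πx/3.86) e^{-λ₁t}.
Decay rate: λ₁ = 3.1498π²/3.86² ≈ 2.086.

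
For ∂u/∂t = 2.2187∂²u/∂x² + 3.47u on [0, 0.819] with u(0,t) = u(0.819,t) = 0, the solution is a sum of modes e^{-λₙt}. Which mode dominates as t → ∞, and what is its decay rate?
Eigenvalues: λₙ = 2.2187n²π²/0.819² - 3.47.
First three modes:
  n=1: λ₁ = 2.2187π²/0.819² - 3.47 ≈ 29.176
  n=2: λ₂ = 8.8748π²/0.819² - 3.47 ≈ 127.114
  n=3: λ₃ = 19.9683π²/0.819² - 3.47 ≈ 290.344
Since 2.2187π²/0.819² ≈ 32.646 > 3.47, all λₙ > 0.
The n=1 mode decays slowest → dominates as t → ∞.
Asymptotic: u ~ c₁ sin(πx/0.819) e^{-λ₁t} with decay rate λ₁ ≈ 29.176.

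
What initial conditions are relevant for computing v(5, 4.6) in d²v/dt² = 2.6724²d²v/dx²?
Domain of dependence: [-7.29304, 17.29304]. Signals travel at speed 2.6724, so data within |x - 5| ≤ 2.6724·4.6 = 12.29304 can reach the point.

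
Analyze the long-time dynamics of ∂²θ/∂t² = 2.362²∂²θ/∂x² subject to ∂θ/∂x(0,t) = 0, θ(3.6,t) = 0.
Long-time behavior: θ oscillates (no decay). Energy is conserved; the solution oscillates indefinitely as standing waves.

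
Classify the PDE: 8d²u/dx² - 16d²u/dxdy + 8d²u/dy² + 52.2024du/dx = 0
A = 8, B = -16, C = 8. Discriminant B² - 4AC = 0. Since 0 = 0, parabolic.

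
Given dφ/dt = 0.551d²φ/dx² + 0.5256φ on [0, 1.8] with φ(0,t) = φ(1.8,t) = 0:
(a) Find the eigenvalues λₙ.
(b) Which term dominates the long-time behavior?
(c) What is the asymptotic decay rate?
Eigenvalues: λₙ = 0.551n²π²/1.8² - 0.5256.
First three modes:
  n=1: λ₁ = 0.551π²/1.8² - 0.5256 ≈ 1.153
  n=2: λ₂ = 2.204π²/1.8² - 0.5256 ≈ 6.188
  n=3: λ₃ = 4.959π²/1.8² - 0.5256 ≈ 14.58
Since 0.551π²/1.8² ≈ 1.678 > 0.5256, all λₙ > 0.
The n=1 mode decays slowest → dominates as t → ∞.
Asymptotic: φ ~ c₁ sin(πx/1.8) e^{-λ₁t} with decay rate λ₁ ≈ 1.153.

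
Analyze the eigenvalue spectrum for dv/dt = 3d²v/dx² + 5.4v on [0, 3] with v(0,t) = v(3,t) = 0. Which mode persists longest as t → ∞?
Eigenvalues: λₙ = 3n²π²/3² - 5.4.
First three modes:
  n=1: λ₁ = 3π²/3² - 5.4 ≈ -2.11
  n=2: λ₂ = 12π²/3² - 5.4 ≈ 7.759
  n=3: λ₃ = 27π²/3² - 5.4 ≈ 24.209
Since 3π²/3² ≈ 3.29 < 5.4, λ₁ < 0.
The n=1 mode grows fastest (−λₙ is largest for n=1) → dominates.
Asymptotic: v ~ c₁ sin(πx/3) e^{2.11t} (exponential growth at rate −λ₁ ≈ 2.11).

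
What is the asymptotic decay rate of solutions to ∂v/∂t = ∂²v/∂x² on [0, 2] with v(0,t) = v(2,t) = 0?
Eigenvalues: λₙ = n²π²/2².
First three modes:
  n=1: λ₁ = π²/2² ≈ 2.467
  n=2: λ₂ = 4π²/2² ≈ 9.87 (4× faster decay)
  n=3: λ₃ = 9π²/2² ≈ 22.207 (9× faster decay)
As t → ∞, higher modes decay exponentially faster. The n=1 mode dominates: v ~ c₁ sin(πx/2) e^{-λ₁t}.
Decay rate: λ₁ = π²/2² ≈ 2.467.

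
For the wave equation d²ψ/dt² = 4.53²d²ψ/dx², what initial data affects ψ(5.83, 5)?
Domain of dependence: [-16.82, 28.48]. Signals travel at speed 4.53, so data within |x - 5.83| ≤ 4.53·5 = 22.65 can reach the point.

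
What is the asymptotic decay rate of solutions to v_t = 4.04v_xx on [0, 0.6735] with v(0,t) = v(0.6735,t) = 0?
Eigenvalues: λₙ = 4.04n²π²/0.6735².
First three modes:
  n=1: λ₁ = 4.04π²/0.6735² ≈ 87.903
  n=2: λ₂ = 16.16π²/0.6735² ≈ 351.614 (4× faster decay)
  n=3: λ₃ = 36.36π²/0.6735² ≈ 791.131 (9× faster decay)
As t → ∞, higher modes decay exponentially faster. The n=1 mode dominates: v ~ c₁ sin(πx/0.6735) e^{-λ₁t}.
Decay rate: λ₁ = 4.04π²/0.6735² ≈ 87.903.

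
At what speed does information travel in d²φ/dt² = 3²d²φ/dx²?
Speed = 3. Information travels along characteristics x = x₀ ± 3t.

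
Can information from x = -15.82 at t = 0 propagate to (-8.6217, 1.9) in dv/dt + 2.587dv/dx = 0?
No. Only data at x = -13.537 affects (-8.6217, 1.9). Advection has one-way propagation along characteristics.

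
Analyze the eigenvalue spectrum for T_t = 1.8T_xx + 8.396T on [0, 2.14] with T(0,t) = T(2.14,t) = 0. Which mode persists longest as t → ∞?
Eigenvalues: λₙ = 1.8n²π²/2.14² - 8.396.
First three modes:
  n=1: λ₁ = 1.8π²/2.14² - 8.396 ≈ -4.517
  n=2: λ₂ = 7.2π²/2.14² - 8.396 ≈ 7.121
  n=3: λ₃ = 16.2π²/2.14² - 8.396 ≈ 26.517
Since 1.8π²/2.14² ≈ 3.879 < 8.396, λ₁ < 0.
The n=1 mode grows fastest (−λₙ is largest for n=1) → dominates.
Asymptotic: T ~ c₁ sin(πx/2.14) e^{4.517t} (exponential growth at rate −λ₁ ≈ 4.517).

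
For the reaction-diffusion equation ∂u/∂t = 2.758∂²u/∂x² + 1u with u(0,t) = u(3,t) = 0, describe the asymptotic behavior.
u → 0. Diffusion dominates reaction (r=1 < κπ²/L²≈3.02); solution decays.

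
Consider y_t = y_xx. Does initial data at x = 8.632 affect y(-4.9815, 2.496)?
Yes, for any finite x. The heat equation has infinite propagation speed, so all initial data affects all points at any t > 0.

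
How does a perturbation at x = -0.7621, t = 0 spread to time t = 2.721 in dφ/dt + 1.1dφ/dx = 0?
At x = 2.231. The characteristic carries data from (-0.7621, 0) to (2.231, 2.721).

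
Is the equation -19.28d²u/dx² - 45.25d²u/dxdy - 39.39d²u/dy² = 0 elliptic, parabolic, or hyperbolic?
Computing B² - 4AC with A = -19.28, B = -45.25, C = -39.39: discriminant = -990.1943 (negative). Answer: elliptic.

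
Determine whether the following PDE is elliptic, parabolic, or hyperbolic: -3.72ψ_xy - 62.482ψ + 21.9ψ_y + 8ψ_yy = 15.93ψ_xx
Rewriting in standard form: -15.93ψ_xx - 3.72ψ_xy + 8ψ_yy + 21.9ψ_y - 62.482ψ = 0. Coefficients: A = -15.93, B = -3.72, C = 8. B² - 4AC = 523.5984, which is positive, so the equation is hyperbolic.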